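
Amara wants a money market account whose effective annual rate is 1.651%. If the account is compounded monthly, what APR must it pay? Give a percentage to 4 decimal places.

(1 + r/12)^12 − 1 = 0.01651, so 1 + r/12 = 1.01651^(1/12).
r/12 = 0.001366, so r = 0.016386 = 1.6386%.

1.6386%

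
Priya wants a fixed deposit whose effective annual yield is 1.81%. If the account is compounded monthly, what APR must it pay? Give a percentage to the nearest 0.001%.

(1 + r/12)^12 − 1 = 0.0181, so 1 + r/12 = 1.0181^(1/12).
r/12 = 0.001496, so r = 0.017952 = 1.795%.

1.795%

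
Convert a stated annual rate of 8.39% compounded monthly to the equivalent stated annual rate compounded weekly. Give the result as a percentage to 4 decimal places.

EAR = (1 + 0.0839/12)^12 − 1 = 0.087203.
Solve (1 + r/52)^52 = 1.087203: r/52 = 1.087203^(1/52) − 1 = 0.001609, so r = 0.083675 = 8.3675%.

8.3675%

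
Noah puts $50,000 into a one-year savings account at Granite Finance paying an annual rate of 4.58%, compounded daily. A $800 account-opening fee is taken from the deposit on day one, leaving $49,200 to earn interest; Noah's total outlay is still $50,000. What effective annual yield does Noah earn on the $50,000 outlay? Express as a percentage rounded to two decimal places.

Value after one year: 49,200 × (1 + 0.0458/365)^365 = 49,200 × 1.046862 = $51,505.61.
Effective yield on the $50,000 outlay: 51,505.61 / 50,000 − 1 = 0.030112 = 3.01%.

3.01%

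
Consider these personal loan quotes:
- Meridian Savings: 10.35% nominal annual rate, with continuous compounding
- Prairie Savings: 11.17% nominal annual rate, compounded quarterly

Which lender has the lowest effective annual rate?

Meridian Savings

Meridian Savings: e^0.1035 − 1 = 10.905%
Prairie Savings: (1 + 0.1117/4)^4 − 1 = 11.647%
The lowest effective annual rate is Meridian Savings at 10.905%.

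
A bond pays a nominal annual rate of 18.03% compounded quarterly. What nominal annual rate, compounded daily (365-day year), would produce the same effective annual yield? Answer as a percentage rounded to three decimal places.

EAR = (1 + 0.1803/4)^4 − 1 = 0.192861.
Solve (1 + r/365)^365 = 1.192861: r/365 = 1.192861^(1/365) − 1 = 0.000483, so r = 0.176397 = 17.640%.

17.640%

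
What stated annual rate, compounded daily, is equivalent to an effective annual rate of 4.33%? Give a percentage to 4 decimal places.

(1 + r/365)^365 − 1 = 0.0433, so 1 + r/365 = 1.0433^(1/365).
r/365 = 0.000116, so r = 0.042391 = 4.2391%.

4.2391%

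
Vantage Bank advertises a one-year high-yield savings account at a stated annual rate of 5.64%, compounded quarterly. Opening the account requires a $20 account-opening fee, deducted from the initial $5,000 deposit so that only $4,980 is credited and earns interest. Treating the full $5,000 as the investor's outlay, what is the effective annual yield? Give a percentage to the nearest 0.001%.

Value after one year: 4,980 × (1 + 0.0564/4)^4 = 4,980 × 1.057604 = $5,266.87.
Effective yield on the $5,000 outlay: 5,266.87 / 5,000 − 1 = 0.053374 = 5.337%.

5.337%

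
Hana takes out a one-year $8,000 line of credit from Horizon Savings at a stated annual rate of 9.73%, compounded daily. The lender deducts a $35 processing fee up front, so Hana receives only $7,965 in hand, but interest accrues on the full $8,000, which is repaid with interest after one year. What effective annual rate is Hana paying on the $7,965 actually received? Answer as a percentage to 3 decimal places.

10.702%

Amount owed after one year: 8,000 × (1 + 0.0973/365)^365 = 8,000 × 1.102177 = $8,817.41.
Effective rate on net proceeds: 8,817.41 / 7,965 − 1 = 0.107020 = 10.702%.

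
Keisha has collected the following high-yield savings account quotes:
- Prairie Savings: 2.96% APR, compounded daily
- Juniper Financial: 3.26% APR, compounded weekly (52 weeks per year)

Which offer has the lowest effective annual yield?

Prairie Savings

Prairie Savings: (1 + 0.0296/365)^365 − 1 = 3.004%
Juniper Financial: (1 + 0.0326/52)^52 − 1 = 3.313%
The lowest effective annual rate is Prairie Savings at 3.004%.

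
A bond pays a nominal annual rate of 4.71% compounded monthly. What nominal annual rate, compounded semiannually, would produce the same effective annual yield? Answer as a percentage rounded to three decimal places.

EAR = (1 + 0.0471/12)^12 − 1 = 0.048130.
Solve (1 + r/2)^2 = 1.048130: r/2 = 1.048130^(1/2) − 1 = 0.023782, so r = 0.047565 = 4.756%.

4.756%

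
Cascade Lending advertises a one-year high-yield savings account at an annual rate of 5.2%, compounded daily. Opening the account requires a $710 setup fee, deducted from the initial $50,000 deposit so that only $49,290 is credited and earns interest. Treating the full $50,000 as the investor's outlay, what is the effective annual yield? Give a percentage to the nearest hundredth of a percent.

3.84%

Value after one year: 49,290 × (1 + 0.052/365)^365 = 49,290 × 1.053372 = $51,920.70.
Effective yield on the $50,000 outlay: 51,920.70 / 50,000 − 1 = 0.038414 = 3.84%.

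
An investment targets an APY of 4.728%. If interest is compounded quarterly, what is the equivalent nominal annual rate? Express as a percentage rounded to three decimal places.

4.646%

(1 + r/4)^4 − 1 = 0.04728, so 1 + r/4 = 1.04728^(1/4).
r/4 = 0.011616, so r = 0.046464 = 4.646%.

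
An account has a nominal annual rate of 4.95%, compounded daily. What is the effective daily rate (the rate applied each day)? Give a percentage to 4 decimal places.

0.0136%

With a nominal annual rate compounded daily, the periodic rate is the nominal rate divided by 365.
i = 0.0495 / 365 = 0.0001356 = 0.0136%.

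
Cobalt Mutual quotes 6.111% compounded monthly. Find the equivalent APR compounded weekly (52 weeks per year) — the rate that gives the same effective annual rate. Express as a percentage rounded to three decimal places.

EAR = (1 + 0.06111/12)^12 − 1 = 0.062851.
Solve (1 + r/52)^52 = 1.062851: r/52 = 1.062851^(1/52) − 1 = 0.001173, so r = 0.060991 = 6.099%.

6.099%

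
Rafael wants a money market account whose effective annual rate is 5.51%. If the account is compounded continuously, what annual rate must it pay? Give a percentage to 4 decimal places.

5.3636%

Continuous: nominal r satisfies e^r − 1 = 0.0551.
r = ln(1 + 0.0551) = ln(1.0551) = 0.053636 = 5.3636%.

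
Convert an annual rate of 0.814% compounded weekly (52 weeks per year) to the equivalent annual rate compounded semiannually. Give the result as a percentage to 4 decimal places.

0.8156%

EAR = (1 + 0.00814/52)^52 − 1 = 0.008173.
Solve (1 + r/2)^2 = 1.008173: r/2 = 1.008173^(1/2) − 1 = 0.004078, so r = 0.008156 = 0.8156%.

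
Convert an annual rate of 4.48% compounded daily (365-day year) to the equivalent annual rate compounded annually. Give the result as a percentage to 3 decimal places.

EAR = (1 + 0.0448/365)^365 − 1 = 0.045816.
Compounded annually, the equivalent nominal rate is the EAR itself: 4.582%.

4.582%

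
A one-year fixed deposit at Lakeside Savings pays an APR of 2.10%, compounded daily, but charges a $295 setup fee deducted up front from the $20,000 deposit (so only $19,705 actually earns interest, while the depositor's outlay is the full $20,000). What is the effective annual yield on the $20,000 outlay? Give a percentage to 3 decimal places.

Value after one year: 19,705 × (1 + 0.0210/365)^365 = 19,705 × 1.021221 = $20,123.17.
Effective yield on the $20,000 outlay: 20,123.17 / 20,000 − 1 = 0.006158 = 0.616%.

0.616%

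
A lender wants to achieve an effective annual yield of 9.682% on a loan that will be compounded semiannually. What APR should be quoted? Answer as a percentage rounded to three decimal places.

9.458%

(1 + r/2)^2 − 1 = 0.09682, so 1 + r/2 = 1.09682^(1/2).
r/2 = 0.047292, so r = 0.094583 = 9.458%.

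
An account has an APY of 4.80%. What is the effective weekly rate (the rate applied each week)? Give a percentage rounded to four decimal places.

The per-week rate i satisfies (1 + i)^52 = 1 + 0.0480.
i = 1.0480^(1/52) − 1 = 0.0009020 = 0.0902%.

0.0902%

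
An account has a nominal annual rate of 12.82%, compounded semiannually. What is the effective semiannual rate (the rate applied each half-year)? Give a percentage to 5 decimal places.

With a nominal annual rate compounded semiannually, the periodic rate is the nominal rate divided by 2.
i = 0.1282 / 2 = 0.0641000 = 6.41000%.

6.41000%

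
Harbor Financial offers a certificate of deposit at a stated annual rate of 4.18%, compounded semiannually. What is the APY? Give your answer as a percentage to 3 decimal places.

EAR = (1 + 0.0418/2)^2 − 1.
= (1 + 0.020900)^2 − 1 = 1.042237 − 1 = 4.224%.

4.224%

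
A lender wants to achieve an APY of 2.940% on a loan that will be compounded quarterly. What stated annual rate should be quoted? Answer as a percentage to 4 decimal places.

(1 + r/4)^4 − 1 = 0.02940, so 1 + r/4 = 1.02940^(1/4).
r/4 = 0.007270, so r = 0.029081 = 2.9081%.

2.9081%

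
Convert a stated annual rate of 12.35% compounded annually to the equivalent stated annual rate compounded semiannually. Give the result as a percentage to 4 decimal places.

11.9906%

Compounded annually, EAR = nominal = 0.123500.
Solve (1 + r/2)^2 = 1.123500: r/2 = 1.123500^(1/2) − 1 = 0.059953, so r = 0.119906 = 11.9906%.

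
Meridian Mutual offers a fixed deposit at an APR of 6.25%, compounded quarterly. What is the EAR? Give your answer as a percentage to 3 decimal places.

6.398%

EAR = (1 + 0.0625/4)^4 − 1.
= 1.063980 − 1 = 6.398%.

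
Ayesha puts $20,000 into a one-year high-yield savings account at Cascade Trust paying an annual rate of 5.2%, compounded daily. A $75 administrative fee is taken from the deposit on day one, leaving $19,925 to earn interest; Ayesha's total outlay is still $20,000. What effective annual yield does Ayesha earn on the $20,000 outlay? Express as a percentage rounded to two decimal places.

Value after one year: 19,925 × (1 + 0.052/365)^365 = 19,925 × 1.053372 = $20,988.43.
Effective yield on the $20,000 outlay: 20,988.43 / 20,000 − 1 = 0.049422 = 4.94%.

4.94%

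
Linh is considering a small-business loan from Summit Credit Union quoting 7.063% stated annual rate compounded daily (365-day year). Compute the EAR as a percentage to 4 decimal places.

7.3177%

EAR = (1 + 0.07063/365)^365 − 1.
= 1.073177 − 1 = 7.3177%.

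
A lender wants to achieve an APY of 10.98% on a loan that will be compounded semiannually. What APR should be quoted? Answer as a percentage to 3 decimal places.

10.694%

(1 + r/2)^2 − 1 = 0.1098, so 1 + r/2 = 1.1098^(1/2).
r/2 = 0.053470, so r = 0.106941 = 10.694%.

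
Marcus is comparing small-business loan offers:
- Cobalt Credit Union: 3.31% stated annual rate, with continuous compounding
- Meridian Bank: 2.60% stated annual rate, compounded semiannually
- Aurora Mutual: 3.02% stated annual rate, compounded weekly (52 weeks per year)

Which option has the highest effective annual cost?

Cobalt Credit Union

Cobalt Credit Union: e^0.0331 − 1 = 3.365%
Meridian Bank: (1 + 0.0260/2)^2 − 1 = 2.617%
Aurora Mutual: (1 + 0.0302/52)^52 − 1 = 3.065%
The highest effective annual rate is Cobalt Credit Union at 3.365%.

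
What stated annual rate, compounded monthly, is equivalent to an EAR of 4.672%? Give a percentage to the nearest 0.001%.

4.575%

(1 + r/12)^12 − 1 = 0.04672, so 1 + r/12 = 1.04672^(1/12).
r/12 = 0.003812, so r = 0.045748 = 4.575%.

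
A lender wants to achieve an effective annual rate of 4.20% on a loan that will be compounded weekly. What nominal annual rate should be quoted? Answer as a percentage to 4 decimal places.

4.1158%

(1 + r/52)^52 − 1 = 0.0420, so 1 + r/52 = 1.0420^(1/52).
r/52 = 0.000792, so r = 0.041158 = 4.1158%.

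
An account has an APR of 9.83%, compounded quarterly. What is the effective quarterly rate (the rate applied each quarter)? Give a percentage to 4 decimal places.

2.4575%

With a nominal annual rate compounded quarterly, the periodic rate is the nominal rate divided by 4.
i = 0.0983 / 4 = 0.0245750 = 2.4575%.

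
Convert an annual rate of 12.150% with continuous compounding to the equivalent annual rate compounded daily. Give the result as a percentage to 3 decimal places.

12.152%

EAR under continuous compounding: e^0.12150 − 1 = 0.129189.
Solve (1 + r/365)^365 = 1.129189: r/365 = 1.129189^(1/365) − 1 = 0.000333, so r = 0.121520 = 12.152%.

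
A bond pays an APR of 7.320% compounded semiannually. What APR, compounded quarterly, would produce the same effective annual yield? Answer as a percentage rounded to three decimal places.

7.254%

EAR = (1 + 0.07320/2)^2 − 1 = 0.074540.
Solve (1 + r/4)^4 = 1.074540: r/4 = 1.074540^(1/4) − 1 = 0.018136, so r = 0.072542 = 7.254%.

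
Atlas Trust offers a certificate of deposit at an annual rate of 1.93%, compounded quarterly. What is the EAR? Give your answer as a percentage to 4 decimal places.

EAR = (1 + 0.0193/4)^4 − 1.
= 1.019440 − 1 = 1.9440%.

1.9440%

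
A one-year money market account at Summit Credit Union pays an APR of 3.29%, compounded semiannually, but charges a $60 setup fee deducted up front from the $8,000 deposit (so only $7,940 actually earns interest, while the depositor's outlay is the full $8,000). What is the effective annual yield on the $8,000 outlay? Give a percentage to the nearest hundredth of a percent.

Value after one year: 7,940 × (1 + 0.0329/2)^2 = 7,940 × 1.033171 = $8,203.37.
Effective yield on the $8,000 outlay: 8,203.37 / 8,000 − 1 = 0.025422 = 2.54%.

2.54%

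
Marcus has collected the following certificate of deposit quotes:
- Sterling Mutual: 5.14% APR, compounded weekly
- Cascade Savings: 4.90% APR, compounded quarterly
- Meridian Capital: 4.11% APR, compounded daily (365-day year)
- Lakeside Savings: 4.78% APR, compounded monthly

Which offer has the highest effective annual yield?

Sterling Mutual

Sterling Mutual: (1 + 0.0514/52)^52 − 1 = 5.272%
Cascade Savings: (1 + 0.0490/4)^4 − 1 = 4.991%
Meridian Capital: (1 + 0.0411/365)^365 − 1 = 4.195%
Lakeside Savings: (1 + 0.0478/12)^12 − 1 = 4.886%
The highest effective annual rate is Sterling Mutual at 5.272%.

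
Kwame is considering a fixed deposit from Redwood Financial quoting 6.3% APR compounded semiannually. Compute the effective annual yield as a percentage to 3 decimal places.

EAR = (1 + 0.063/2)^2 − 1.
= (1 + 0.031500)^2 − 1 = 1.063992 − 1 = 6.399%.

6.399%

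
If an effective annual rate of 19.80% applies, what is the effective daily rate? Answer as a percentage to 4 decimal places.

The per-day rate i satisfies (1 + i)^365 = 1 + 0.1980.
i = 1.1980^(1/365) − 1 = 0.0004951 = 0.0495%.

0.0495%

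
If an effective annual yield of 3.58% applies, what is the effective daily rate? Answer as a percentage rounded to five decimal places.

0.00964%

The per-day rate i satisfies (1 + i)^365 = 1 + 0.0358.
i = 1.0358^(1/365) − 1 = 0.0000964 = 0.00964%.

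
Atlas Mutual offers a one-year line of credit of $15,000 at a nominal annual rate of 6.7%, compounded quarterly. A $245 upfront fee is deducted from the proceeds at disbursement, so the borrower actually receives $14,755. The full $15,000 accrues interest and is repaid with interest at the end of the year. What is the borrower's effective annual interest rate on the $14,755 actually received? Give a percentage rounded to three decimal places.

Amount owed after one year: 15,000 × (1 + 0.067/4)^4 = 15,000 × 1.068702 = $16,030.53.
Effective rate on net proceeds: 16,030.53 / 14,755 − 1 = 0.086448 = 8.645%.

8.645%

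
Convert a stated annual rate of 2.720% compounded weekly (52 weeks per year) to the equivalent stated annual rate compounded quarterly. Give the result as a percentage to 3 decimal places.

2.729%

EAR = (1 + 0.02720/52)^52 − 1 = 0.027566.
Solve (1 + r/4)^4 = 1.027566: r/4 = 1.027566^(1/4) − 1 = 0.006821, so r = 0.027286 = 2.729%.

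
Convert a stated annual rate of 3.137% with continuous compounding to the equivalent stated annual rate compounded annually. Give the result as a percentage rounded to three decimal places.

EAR under continuous compounding: e^0.03137 − 1 = 0.031867.
Compounded annually, the equivalent nominal rate is the EAR itself: 3.187%.

3.187%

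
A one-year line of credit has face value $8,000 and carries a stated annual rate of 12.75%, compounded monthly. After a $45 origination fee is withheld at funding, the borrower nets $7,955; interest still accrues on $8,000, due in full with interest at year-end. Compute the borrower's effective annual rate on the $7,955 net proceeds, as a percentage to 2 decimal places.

Amount owed after one year: 8,000 × (1 + 0.1275/12)^12 = 8,000 × 1.135221 = $9,081.77.
Effective rate on net proceeds: 9,081.77 / 7,955 − 1 = 0.141643 = 14.16%.

14.16%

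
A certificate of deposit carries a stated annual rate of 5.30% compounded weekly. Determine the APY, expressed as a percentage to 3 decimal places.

5.440%

EAR = (1 + 0.0530/52)^52 − 1.
= 1.054401 − 1 = 5.440%.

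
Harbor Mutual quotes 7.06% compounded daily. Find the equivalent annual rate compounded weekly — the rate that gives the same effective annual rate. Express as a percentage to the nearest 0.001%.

EAR = (1 + 0.0706/365)^365 − 1 = 0.073145.
Solve (1 + r/52)^52 = 1.073145: r/52 = 1.073145^(1/52) − 1 = 0.001358, so r = 0.070641 = 7.064%.

7.064%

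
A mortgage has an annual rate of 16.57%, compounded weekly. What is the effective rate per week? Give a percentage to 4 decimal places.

0.3187%

With a nominal annual rate compounded weekly, the periodic rate is the nominal rate divided by 52.
i = 0.1657 / 52 = 0.0031865 = 0.3187%.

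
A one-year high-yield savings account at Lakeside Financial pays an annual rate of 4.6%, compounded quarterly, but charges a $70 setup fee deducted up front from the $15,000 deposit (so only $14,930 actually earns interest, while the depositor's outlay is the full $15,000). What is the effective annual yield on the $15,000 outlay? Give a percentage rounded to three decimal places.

Value after one year: 14,930 × (1 + 0.046/4)^4 = 14,930 × 1.046800 = $15,628.72.
Effective yield on the $15,000 outlay: 15,628.72 / 15,000 − 1 = 0.041915 = 4.191%.

4.191%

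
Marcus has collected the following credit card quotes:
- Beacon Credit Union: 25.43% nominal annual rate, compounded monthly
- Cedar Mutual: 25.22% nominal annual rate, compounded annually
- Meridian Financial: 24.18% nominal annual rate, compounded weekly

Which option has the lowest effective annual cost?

Beacon Credit Union: (1 + 0.2543/12)^12 − 1 = 28.614%
Cedar Mutual: compounded annually, EAR = 25.220%
Meridian Financial: (1 + 0.2418/52)^52 − 1 = 27.283%
The lowest effective annual rate is Cedar Mutual at 25.220%.

Cedar Mutual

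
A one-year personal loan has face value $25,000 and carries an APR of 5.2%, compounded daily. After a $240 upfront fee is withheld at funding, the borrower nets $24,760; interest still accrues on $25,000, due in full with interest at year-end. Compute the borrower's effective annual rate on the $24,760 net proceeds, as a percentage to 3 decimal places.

6.358%

Amount owed after one year: 25,000 × (1 + 0.052/365)^365 = 25,000 × 1.053372 = $26,334.30.
Effective rate on net proceeds: 26,334.30 / 24,760 − 1 = 0.063582 = 6.358%.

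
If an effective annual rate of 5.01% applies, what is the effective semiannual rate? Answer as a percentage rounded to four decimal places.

The per-half-year rate i satisfies (1 + i)^2 = 1 + 0.0501.
i = 1.0501^(1/2) − 1 = 0.0247439 = 2.4744%.

2.4744%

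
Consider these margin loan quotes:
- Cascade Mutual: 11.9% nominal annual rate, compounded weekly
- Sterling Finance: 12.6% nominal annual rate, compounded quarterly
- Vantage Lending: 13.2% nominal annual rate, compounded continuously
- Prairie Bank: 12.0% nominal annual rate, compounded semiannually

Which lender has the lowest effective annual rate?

Cascade Mutual: (1 + 0.119/52)^52 − 1 = 12.622%
Sterling Finance: (1 + 0.126/4)^4 − 1 = 13.208%
Vantage Lending: e^0.132 − 1 = 14.111%
Prairie Bank: (1 + 0.120/2)^2 − 1 = 12.360%
The lowest effective annual rate is Prairie Bank at 12.360%.

Prairie Bank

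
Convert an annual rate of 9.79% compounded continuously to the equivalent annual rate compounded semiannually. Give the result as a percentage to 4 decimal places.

10.0336%

EAR under continuous compounding: e^0.0979 − 1 = 0.102852.
Solve (1 + r/2)^2 = 1.102852: r/2 = 1.102852^(1/2) − 1 = 0.050168, so r = 0.100336 = 10.0336%.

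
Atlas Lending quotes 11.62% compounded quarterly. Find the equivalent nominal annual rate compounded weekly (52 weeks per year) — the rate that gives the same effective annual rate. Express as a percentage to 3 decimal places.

EAR = (1 + 0.1162/4)^4 − 1 = 0.121362.
Solve (1 + r/52)^52 = 1.121362: r/52 = 1.121362^(1/52) − 1 = 0.002205, so r = 0.114670 = 11.467%.

11.467%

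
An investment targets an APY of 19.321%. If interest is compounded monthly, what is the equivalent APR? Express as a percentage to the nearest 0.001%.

17.795%

(1 + r/12)^12 − 1 = 0.19321, so 1 + r/12 = 1.19321^(1/12).
r/12 = 0.014829, so r = 0.177954 = 17.795%.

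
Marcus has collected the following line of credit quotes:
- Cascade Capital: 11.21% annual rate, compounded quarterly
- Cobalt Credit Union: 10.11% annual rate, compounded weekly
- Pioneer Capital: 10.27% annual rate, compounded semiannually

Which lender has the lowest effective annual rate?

Pioneer Capital

Cascade Capital: (1 + 0.1121/4)^4 − 1 = 11.690%
Cobalt Credit Union: (1 + 0.1011/52)^52 − 1 = 10.628%
Pioneer Capital: (1 + 0.1027/2)^2 − 1 = 10.534%
The lowest effective annual rate is Pioneer Capital at 10.534%.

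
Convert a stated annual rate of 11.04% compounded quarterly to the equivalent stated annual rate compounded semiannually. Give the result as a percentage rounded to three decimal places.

11.192%

EAR = (1 + 0.1104/4)^4 − 1 = 0.115055.
Solve (1 + r/2)^2 = 1.115055: r/2 = 1.115055^(1/2) − 1 = 0.055962, so r = 0.111924 = 11.192%.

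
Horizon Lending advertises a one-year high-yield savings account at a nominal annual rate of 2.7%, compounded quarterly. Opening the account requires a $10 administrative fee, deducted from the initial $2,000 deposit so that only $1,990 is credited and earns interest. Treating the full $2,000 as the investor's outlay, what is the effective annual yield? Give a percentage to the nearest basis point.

2.21%

Value after one year: 1,990 × (1 + 0.027/4)^4 = 1,990 × 1.027275 = $2,044.28.
Effective yield on the $2,000 outlay: 2,044.28 / 2,000 − 1 = 0.022138 = 2.21%.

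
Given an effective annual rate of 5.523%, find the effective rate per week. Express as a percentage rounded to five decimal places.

0.10344%

The per-week rate i satisfies (1 + i)^52 = 1 + 0.05523.
i = 1.05523^(1/52) − 1 = 0.0010344 = 0.10344%.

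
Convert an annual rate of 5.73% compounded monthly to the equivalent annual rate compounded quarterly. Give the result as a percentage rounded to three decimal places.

EAR = (1 + 0.0573/12)^12 − 1 = 0.058829.
Solve (1 + r/4)^4 = 1.058829: r/4 = 1.058829^(1/4) − 1 = 0.014394, so r = 0.057574 = 5.757%.

5.757%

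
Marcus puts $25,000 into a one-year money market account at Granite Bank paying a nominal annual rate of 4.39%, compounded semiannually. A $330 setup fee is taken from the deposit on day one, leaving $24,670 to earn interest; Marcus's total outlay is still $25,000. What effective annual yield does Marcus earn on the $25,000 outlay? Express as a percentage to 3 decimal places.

Value after one year: 24,670 × (1 + 0.0439/2)^2 = 24,670 × 1.044382 = $25,764.90.
Effective yield on the $25,000 outlay: 25,764.90 / 25,000 − 1 = 0.030596 = 3.060%.

3.060%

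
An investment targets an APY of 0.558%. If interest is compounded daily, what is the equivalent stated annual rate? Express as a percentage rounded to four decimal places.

(1 + r/365)^365 − 1 = 0.00558, so 1 + r/365 = 1.00558^(1/365).
r/365 = 0.000015, so r = 0.005565 = 0.5565%.

0.5565%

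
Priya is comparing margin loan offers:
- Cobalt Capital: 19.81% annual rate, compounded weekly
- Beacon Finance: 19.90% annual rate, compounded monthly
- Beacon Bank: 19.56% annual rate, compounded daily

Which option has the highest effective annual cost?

Cobalt Capital: (1 + 0.1981/52)^52 − 1 = 21.863%
Beacon Finance: (1 + 0.1990/12)^12 − 1 = 21.819%
Beacon Bank: (1 + 0.1956/365)^365 − 1 = 21.598%
The highest effective annual rate is Cobalt Capital at 21.863%.

Cobalt Capital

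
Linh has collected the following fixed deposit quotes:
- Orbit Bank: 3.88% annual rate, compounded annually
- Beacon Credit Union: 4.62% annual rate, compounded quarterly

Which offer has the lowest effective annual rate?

Orbit Bank: compounded annually, EAR = 3.880%
Beacon Credit Union: (1 + 0.0462/4)^4 − 1 = 4.701%
The lowest effective annual rate is Orbit Bank at 3.880%.

Orbit Bank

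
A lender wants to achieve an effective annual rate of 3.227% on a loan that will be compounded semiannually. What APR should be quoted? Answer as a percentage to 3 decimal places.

(1 + r/2)^2 − 1 = 0.03227, so 1 + r/2 = 1.03227^(1/2).
r/2 = 0.016007, so r = 0.032014 = 3.201%.

3.201%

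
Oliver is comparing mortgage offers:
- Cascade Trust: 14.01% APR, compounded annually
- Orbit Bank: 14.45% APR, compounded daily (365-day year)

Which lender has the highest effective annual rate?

Cascade Trust: compounded annually, EAR = 14.010%
Orbit Bank: (1 + 0.1445/365)^365 − 1 = 15.543%
The highest effective annual rate is Orbit Bank at 15.543%.

Orbit Bank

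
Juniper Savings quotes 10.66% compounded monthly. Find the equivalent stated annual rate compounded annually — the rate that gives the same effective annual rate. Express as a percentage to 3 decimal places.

EAR = (1 + 0.1066/12)^12 − 1 = 0.111966.
Compounded annually, the equivalent nominal rate is the EAR itself: 11.197%.

11.197%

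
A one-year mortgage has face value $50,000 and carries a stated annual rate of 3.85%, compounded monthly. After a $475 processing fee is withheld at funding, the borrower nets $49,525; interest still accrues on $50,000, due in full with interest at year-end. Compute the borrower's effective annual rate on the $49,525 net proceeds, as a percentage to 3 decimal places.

4.915%

Amount owed after one year: 50,000 × (1 + 0.0385/12)^12 = 50,000 × 1.039187 = $51,959.33.
Effective rate on net proceeds: 51,959.33 / 49,525 − 1 = 0.049154 = 4.915%.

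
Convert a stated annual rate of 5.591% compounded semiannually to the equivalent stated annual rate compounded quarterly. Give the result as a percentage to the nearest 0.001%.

EAR = (1 + 0.05591/2)^2 − 1 = 0.056691.
Solve (1 + r/4)^4 = 1.056691: r/4 = 1.056691^(1/4) − 1 = 0.013881, so r = 0.055525 = 5.552%.

5.552%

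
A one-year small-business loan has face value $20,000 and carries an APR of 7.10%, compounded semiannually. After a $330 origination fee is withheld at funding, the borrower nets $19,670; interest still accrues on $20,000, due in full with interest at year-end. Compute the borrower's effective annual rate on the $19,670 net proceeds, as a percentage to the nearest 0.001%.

9.025%

Amount owed after one year: 20,000 × (1 + 0.0710/2)^2 = 20,000 × 1.072260 = $21,445.21.
Effective rate on net proceeds: 21,445.21 / 19,670 − 1 = 0.090249 = 9.025%.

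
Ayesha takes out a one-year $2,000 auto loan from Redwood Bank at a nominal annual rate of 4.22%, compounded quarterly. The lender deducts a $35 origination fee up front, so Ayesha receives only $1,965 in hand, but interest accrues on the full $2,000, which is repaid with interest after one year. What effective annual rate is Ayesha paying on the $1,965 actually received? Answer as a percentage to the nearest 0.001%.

6.145%

Amount owed after one year: 2,000 × (1 + 0.0422/4)^4 = 2,000 × 1.042873 = $2,085.75.
Effective rate on net proceeds: 2,085.75 / 1,965 − 1 = 0.061448 = 6.145%.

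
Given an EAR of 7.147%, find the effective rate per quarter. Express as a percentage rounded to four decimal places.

The per-quarter rate i satisfies (1 + i)^4 = 1 + 0.07147.
i = 1.07147^(1/4) − 1 = 0.0174077 = 1.7408%.

1.7408%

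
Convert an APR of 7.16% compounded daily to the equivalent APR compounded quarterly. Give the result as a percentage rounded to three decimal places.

EAR = (1 + 0.0716/365)^365 − 1 = 0.074218.
Solve (1 + r/4)^4 = 1.074218: r/4 = 1.074218^(1/4) − 1 = 0.018059, so r = 0.072238 = 7.224%.

7.224%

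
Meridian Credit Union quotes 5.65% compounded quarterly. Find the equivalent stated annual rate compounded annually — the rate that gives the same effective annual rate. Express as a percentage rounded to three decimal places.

EAR = (1 + 0.0565/4)^4 − 1 = 0.057708.
Compounded annually, the equivalent nominal rate is the EAR itself: 5.771%.

5.771%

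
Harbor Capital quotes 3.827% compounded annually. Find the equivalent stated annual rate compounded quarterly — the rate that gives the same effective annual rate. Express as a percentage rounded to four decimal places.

3.7733%

Compounded annually, EAR = nominal = 0.038270.
Solve (1 + r/4)^4 = 1.038270: r/4 = 1.038270^(1/4) − 1 = 0.009433, so r = 0.037733 = 3.7733%.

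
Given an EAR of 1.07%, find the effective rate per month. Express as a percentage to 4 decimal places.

The per-month rate i satisfies (1 + i)^12 = 1 + 0.0107.
i = 1.0107^(1/12) − 1 = 0.0008873 = 0.0887%.

0.0887%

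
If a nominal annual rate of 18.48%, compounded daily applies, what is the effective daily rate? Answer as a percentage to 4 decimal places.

0.0506%

With a nominal annual rate compounded daily, the periodic rate is the nominal rate divided by 365.
i = 0.1848 / 365 = 0.0005063 = 0.0506%.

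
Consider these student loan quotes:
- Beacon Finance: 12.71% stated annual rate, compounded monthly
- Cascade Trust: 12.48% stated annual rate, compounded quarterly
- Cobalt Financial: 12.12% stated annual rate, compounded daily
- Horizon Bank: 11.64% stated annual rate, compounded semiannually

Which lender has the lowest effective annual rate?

Beacon Finance: (1 + 0.1271/12)^12 − 1 = 13.477%
Cascade Trust: (1 + 0.1248/4)^4 − 1 = 13.076%
Cobalt Financial: (1 + 0.1212/365)^365 − 1 = 12.883%
Horizon Bank: (1 + 0.1164/2)^2 − 1 = 11.979%
The lowest effective annual rate is Horizon Bank at 11.979%.

Horizon Bank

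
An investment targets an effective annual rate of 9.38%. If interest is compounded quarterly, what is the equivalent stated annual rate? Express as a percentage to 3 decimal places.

(1 + r/4)^4 − 1 = 0.0938, so 1 + r/4 = 1.0938^(1/4).
r/4 = 0.022668, so r = 0.090670 = 9.067%.

9.067%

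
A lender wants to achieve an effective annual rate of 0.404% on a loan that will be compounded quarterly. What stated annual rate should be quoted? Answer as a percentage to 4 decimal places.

(1 + r/4)^4 − 1 = 0.00404, so 1 + r/4 = 1.00404^(1/4).
r/4 = 0.001008, so r = 0.004034 = 0.4034%.

0.4034%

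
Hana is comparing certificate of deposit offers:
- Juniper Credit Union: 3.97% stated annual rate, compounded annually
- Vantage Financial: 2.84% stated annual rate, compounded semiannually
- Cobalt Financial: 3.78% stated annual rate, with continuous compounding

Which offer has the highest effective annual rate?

Juniper Credit Union: compounded annually, EAR = 3.970%
Vantage Financial: (1 + 0.0284/2)^2 − 1 = 2.860%
Cobalt Financial: e^0.0378 − 1 = 3.852%
The highest effective annual rate is Juniper Credit Union at 3.970%.

Juniper Credit Union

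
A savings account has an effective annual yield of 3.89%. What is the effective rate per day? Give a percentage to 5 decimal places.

The per-day rate i satisfies (1 + i)^365 = 1 + 0.0389.
i = 1.0389^(1/365) − 1 = 0.0001046 = 0.01046%.

0.01046%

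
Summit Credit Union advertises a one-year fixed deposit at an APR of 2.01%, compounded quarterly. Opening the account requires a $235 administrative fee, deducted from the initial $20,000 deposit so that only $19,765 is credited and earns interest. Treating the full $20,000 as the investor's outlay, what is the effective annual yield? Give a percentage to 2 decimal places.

Value after one year: 19,765 × (1 + 0.0201/4)^4 = 19,765 × 1.020252 = $20,165.28.
Effective yield on the $20,000 outlay: 20,165.28 / 20,000 − 1 = 0.008264 = 0.83%.

0.83%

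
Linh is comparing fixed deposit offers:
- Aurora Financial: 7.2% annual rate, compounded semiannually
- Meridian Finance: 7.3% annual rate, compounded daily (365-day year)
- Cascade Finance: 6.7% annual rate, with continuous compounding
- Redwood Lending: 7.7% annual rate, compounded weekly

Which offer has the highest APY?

Redwood Lending

Aurora Financial: (1 + 0.072/2)^2 − 1 = 7.330%
Meridian Finance: (1 + 0.073/365)^365 − 1 = 7.572%
Cascade Finance: e^0.067 − 1 = 6.930%
Redwood Lending: (1 + 0.077/52)^52 − 1 = 7.998%
The highest effective annual rate is Redwood Lending at 7.998%.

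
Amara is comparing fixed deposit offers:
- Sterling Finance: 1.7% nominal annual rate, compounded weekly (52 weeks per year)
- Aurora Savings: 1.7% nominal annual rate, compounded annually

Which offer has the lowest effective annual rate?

Sterling Finance: (1 + 0.017/52)^52 − 1 = 1.714%
Aurora Savings: compounded annually, EAR = 1.700%
The lowest effective annual rate is Aurora Savings at 1.700%.

Aurora Savings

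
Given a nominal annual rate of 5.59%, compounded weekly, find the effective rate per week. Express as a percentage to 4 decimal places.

0.1075%

With a nominal annual rate compounded weekly, the periodic rate is the nominal rate divided by 52.
i = 0.0559 / 52 = 0.0010750 = 0.1075%.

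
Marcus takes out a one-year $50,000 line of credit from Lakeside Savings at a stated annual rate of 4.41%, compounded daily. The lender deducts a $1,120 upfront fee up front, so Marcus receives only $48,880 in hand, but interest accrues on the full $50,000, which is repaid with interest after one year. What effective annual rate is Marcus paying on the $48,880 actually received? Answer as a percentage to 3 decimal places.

6.903%

Amount owed after one year: 50,000 × (1 + 0.0441/365)^365 = 50,000 × 1.045084 = $52,254.20.
Effective rate on net proceeds: 52,254.20 / 48,880 − 1 = 0.069030 = 6.903%.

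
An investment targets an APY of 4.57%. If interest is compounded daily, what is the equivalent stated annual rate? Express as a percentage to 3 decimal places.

4.469%

(1 + r/365)^365 − 1 = 0.0457, so 1 + r/365 = 1.0457^(1/365).
r/365 = 0.000122, so r = 0.044689 = 4.469%.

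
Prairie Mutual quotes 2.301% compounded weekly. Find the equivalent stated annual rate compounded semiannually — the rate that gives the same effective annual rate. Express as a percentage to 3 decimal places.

2.314%

EAR = (1 + 0.02301/52)^52 − 1 = 0.023272.
Solve (1 + r/2)^2 = 1.023272: r/2 = 1.023272^(1/2) − 1 = 0.011569, so r = 0.023138 = 2.314%.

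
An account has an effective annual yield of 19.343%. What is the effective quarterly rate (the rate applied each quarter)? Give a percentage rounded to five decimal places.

4.51996%

The per-quarter rate i satisfies (1 + i)^4 = 1 + 0.19343.
i = 1.19343^(1/4) − 1 = 0.0451996 = 4.51996%.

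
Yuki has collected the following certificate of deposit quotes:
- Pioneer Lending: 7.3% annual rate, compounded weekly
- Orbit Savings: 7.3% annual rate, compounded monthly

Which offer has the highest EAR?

Pioneer Lending

Pioneer Lending: (1 + 0.073/52)^52 − 1 = 7.568%
Orbit Savings: (1 + 0.073/12)^12 − 1 = 7.549%
The highest effective annual rate is Pioneer Lending at 7.568%.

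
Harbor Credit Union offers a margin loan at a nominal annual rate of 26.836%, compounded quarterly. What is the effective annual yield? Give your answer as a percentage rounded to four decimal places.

29.6595%

EAR = (1 + 0.26836/4)^4 − 1.
= 1.296595 − 1 = 29.6595%.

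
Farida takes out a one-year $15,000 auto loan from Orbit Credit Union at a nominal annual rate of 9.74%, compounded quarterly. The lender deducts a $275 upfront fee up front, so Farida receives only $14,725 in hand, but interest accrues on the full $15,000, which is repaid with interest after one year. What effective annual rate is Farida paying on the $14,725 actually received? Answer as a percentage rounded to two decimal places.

Amount owed after one year: 15,000 × (1 + 0.0974/4)^4 = 15,000 × 1.101016 = $16,515.23.
Effective rate on net proceeds: 16,515.23 / 14,725 − 1 = 0.121578 = 12.16%.

12.16%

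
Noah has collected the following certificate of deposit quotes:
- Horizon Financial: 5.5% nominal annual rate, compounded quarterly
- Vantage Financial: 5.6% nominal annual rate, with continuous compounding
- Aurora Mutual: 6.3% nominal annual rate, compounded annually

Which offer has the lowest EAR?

Horizon Financial: (1 + 0.055/4)^4 − 1 = 5.614%
Vantage Financial: e^0.056 − 1 = 5.760%
Aurora Mutual: compounded annually, EAR = 6.300%
The lowest effective annual rate is Horizon Financial at 5.614%.

Horizon Financial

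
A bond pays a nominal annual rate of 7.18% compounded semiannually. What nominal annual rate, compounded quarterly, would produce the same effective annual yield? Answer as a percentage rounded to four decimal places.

7.1167%

EAR = (1 + 0.0718/2)^2 − 1 = 0.073089.
Solve (1 + r/4)^4 = 1.073089: r/4 = 1.073089^(1/4) − 1 = 0.017792, so r = 0.071167 = 7.1167%.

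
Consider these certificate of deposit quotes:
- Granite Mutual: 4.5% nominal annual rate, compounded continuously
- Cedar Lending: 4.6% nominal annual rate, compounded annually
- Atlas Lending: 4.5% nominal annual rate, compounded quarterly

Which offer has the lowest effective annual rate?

Atlas Lending

Granite Mutual: e^0.045 − 1 = 4.603%
Cedar Lending: compounded annually, EAR = 4.600%
Atlas Lending: (1 + 0.045/4)^4 − 1 = 4.577%
The lowest effective annual rate is Atlas Lending at 4.577%.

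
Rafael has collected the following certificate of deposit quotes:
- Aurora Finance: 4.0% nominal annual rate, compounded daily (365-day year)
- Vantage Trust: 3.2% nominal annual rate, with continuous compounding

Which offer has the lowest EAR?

Vantage Trust

Aurora Finance: (1 + 0.040/365)^365 − 1 = 4.081%
Vantage Trust: e^0.032 − 1 = 3.252%
The lowest effective annual rate is Vantage Trust at 3.252%.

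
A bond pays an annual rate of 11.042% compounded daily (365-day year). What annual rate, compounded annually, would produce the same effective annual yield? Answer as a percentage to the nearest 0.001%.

EAR = (1 + 0.11042/365)^365 − 1 = 0.116728.
Compounded annually, the equivalent nominal rate is the EAR itself: 11.673%.

11.673%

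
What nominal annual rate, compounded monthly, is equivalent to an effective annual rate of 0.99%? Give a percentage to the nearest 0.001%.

(1 + r/12)^12 − 1 = 0.0099, so 1 + r/12 = 1.0099^(1/12).
r/12 = 0.000821, so r = 0.009855 = 0.986%.

0.986%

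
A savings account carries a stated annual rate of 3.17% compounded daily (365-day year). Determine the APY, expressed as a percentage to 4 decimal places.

EAR = (1 + 0.0317/365)^365 − 1.
= (1 + 0.000087)^365 − 1 = 1.032206 − 1 = 3.2206%.

3.2206%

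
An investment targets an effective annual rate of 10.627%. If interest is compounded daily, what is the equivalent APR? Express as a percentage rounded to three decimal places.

(1 + r/365)^365 − 1 = 0.10627, so 1 + r/365 = 1.10627^(1/365).
r/365 = 0.000277, so r = 0.101008 = 10.101%.

10.101%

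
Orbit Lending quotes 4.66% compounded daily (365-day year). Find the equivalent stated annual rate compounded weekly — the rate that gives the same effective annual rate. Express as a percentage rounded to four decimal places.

EAR = (1 + 0.0466/365)^365 − 1 = 0.047700.
Solve (1 + r/52)^52 = 1.047700: r/52 = 1.047700^(1/52) − 1 = 0.000896, so r = 0.046618 = 4.6618%.

4.6618%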